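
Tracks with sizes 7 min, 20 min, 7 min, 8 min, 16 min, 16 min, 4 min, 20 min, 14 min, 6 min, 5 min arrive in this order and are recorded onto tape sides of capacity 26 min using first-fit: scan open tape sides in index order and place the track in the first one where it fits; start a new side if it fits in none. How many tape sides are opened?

  7 → side 1 (new)  [load 7/26]
  20 → side 2 (new)  [load 20/26]
  7 → side 1  [load 14/26]
  8 → side 1  [load 22/26]
  16 → side 3 (new)  [load 16/26]
  16 → side 4 (new)  [load 16/26]
  4 → side 1  [load 26/26]
  20 → side 5 (new)  [load 20/26]
  14 → side 6 (new)  [load 14/26]
  6 → side 2  [load 26/26]
  5 → side 3  [load 21/26]
6 tape sides opened.

6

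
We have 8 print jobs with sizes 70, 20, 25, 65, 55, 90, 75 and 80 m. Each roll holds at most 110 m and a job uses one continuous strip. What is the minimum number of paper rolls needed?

Total = 90 + 80 + 75 + 70 + 65 + 55 + 25 + 20 = 480 m.
Lower bound: ⌈480/110⌉ = 5 paper rolls.
A packing using 6 paper rolls:
  roll 1: 90 + 20 = 110
  roll 2: 80 + 25 = 105
  roll 3: 75 = 75
  roll 4: 70 = 70
  roll 5: 65 = 65
  roll 6: 55 = 55
No arrangement into 5 paper rolls stays within capacity, so 6 is optimal.

6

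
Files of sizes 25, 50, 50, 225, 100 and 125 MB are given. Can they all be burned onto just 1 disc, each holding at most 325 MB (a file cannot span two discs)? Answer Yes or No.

Total = 575 MB; ⌈575/325⌉ = 2.
At least 2 discs are required, but only 1 is allowed.

No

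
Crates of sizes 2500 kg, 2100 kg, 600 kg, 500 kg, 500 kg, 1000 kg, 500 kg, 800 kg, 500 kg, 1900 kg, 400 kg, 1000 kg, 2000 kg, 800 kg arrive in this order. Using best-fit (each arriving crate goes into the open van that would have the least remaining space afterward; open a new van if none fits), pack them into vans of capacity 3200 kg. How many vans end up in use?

  2500 → van 1 (new)  [load 2500/3200]
  2100 → van 2 (new)  [load 2100/3200]
  600 → van 1  [load 3100/3200]
  500 → van 2  [load 2600/3200]
  500 → van 2  [load 3100/3200]
  1000 → van 3 (new)  [load 1000/3200]
  500 → van 3  [load 1500/3200]
  800 → van 3  [load 2300/3200]
  500 → van 3  [load 2800/3200]
  1900 → van 4 (new)  [load 1900/3200]
  400 → van 3  [load 3200/3200]
  1000 → van 4  [load 2900/3200]
  2000 → van 5 (new)  [load 2000/3200]
  800 → van 5  [load 2800/3200]
5 vans opened.

5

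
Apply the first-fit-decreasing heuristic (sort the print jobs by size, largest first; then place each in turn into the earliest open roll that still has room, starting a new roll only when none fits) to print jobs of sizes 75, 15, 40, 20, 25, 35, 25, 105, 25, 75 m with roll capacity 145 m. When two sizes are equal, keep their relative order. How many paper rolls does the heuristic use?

Sorted descending: 105, 75, 75, 40, 35, 25, 25, 25, 20, 15.
  105 → roll 1 (new)  [load 105/145]
  75 → roll 2 (new)  [load 75/145]
  75 → roll 3 (new)  [load 75/145]
  40 → roll 1  [load 145/145]
  35 → roll 2  [load 110/145]
  25 → roll 2  [load 135/145]
  25 → roll 3  [load 100/145]
  25 → roll 3  [load 125/145]
  20 → roll 3  [load 145/145]
  15 → roll 4 (new)  [load 15/145]
4 paper rolls opened.

4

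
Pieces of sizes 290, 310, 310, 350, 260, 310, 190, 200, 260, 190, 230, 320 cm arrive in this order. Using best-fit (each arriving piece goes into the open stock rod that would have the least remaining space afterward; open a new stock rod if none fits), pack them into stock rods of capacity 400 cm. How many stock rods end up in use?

11

  290 → stock rod 1 (new)  [load 290/400]
  310 → stock rod 2 (new)  [load 310/400]
  310 → stock rod 3 (new)  [load 310/400]
  350 → stock rod 4 (new)  [load 350/400]
  260 → stock rod 5 (new)  [load 260/400]
  310 → stock rod 6 (new)  [load 310/400]
  190 → stock rod 7 (new)  [load 190/400]
  200 → stock rod 7  [load 390/400]
  260 → stock rod 8 (new)  [load 260/400]
  190 → stock rod 9 (new)  [load 190/400]
  230 → stock rod 10 (new)  [load 230/400]
  320 → stock rod 11 (new)  [load 320/400]
11 stock rods opened.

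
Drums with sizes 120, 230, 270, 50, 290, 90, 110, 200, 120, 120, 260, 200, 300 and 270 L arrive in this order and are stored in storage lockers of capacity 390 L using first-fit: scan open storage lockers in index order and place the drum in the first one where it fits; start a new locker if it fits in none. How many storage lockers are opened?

  120 → locker 1 (new)  [load 120/390]
  230 → locker 1  [load 350/390]
  270 → locker 2 (new)  [load 270/390]
  50 → locker 2  [load 320/390]
  290 → locker 3 (new)  [load 290/390]
  90 → locker 3  [load 380/390]
  110 → locker 4 (new)  [load 110/390]
  200 → locker 4  [load 310/390]
  120 → locker 5 (new)  [load 120/390]
  120 → locker 5  [load 240/390]
  260 → locker 6 (new)  [load 260/390]
  200 → locker 7 (new)  [load 200/390]
  300 → locker 8 (new)  [load 300/390]
  270 → locker 9 (new)  [load 270/390]
9 storage lockers opened.

9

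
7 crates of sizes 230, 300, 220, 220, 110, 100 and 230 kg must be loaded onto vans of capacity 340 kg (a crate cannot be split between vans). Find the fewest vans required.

Total = 300 + 230 + 230 + 220 + 220 + 110 + 100 = 1410 kg.
Lower bound: ⌈1410/340⌉ = 5 vans.
A packing using 5 vans:
  van 1: 300 = 300
  van 2: 230 + 110 = 340
  van 3: 230 + 100 = 330
  van 4: 220 = 220
  van 5: 220 = 220
This matches the lower bound, so 5 is optimal.

5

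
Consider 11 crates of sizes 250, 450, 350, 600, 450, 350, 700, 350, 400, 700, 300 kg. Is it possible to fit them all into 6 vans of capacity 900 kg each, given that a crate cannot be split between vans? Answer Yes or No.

No

Total = 4900 kg; ⌈4900/900⌉ = 6.
The bound of 6 does not rule out 6, but exhaustive search shows no assignment into 6 vans of capacity 900 kg exists — the minimum is 7.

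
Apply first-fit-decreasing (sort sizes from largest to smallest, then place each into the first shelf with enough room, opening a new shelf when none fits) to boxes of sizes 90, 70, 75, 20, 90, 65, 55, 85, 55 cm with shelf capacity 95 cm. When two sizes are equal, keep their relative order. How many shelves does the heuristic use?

Sorted descending: 90, 90, 85, 75, 70, 65, 55, 55, 20.
  90 → shelf 1 (new)  [load 90/95]
  90 → shelf 2 (new)  [load 90/95]
  85 → shelf 3 (new)  [load 85/95]
  75 → shelf 4 (new)  [load 75/95]
  70 → shelf 5 (new)  [load 70/95]
  65 → shelf 6 (new)  [load 65/95]
  55 → shelf 7 (new)  [load 55/95]
  55 → shelf 8 (new)  [load 55/95]
  20 → shelf 4  [load 95/95]
8 shelves opened.

8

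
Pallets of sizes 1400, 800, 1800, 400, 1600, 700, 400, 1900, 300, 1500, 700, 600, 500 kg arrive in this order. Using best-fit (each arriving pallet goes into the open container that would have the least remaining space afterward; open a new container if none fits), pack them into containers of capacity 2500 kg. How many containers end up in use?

  1400 → container 1 (new)  [load 1400/2500]
  800 → container 1  [load 2200/2500]
  1800 → container 2 (new)  [load 1800/2500]
  400 → container 2  [load 2200/2500]
  1600 → container 3 (new)  [load 1600/2500]
  700 → container 3  [load 2300/2500]
  400 → container 4 (new)  [load 400/2500]
  1900 → container 4  [load 2300/2500]
  300 → container 1  [load 2500/2500]
  1500 → container 5 (new)  [load 1500/2500]
  700 → container 5  [load 2200/2500]
  600 → container 6 (new)  [load 600/2500]
  500 → container 6  [load 1100/2500]
6 containers opened.

6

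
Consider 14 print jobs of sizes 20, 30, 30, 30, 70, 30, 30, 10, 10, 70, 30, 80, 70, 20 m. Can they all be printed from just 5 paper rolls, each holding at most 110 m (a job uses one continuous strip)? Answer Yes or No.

Yes

A valid assignment using 5 paper rolls:
  roll 1: 80 + 30 = 110
  roll 2: 70 + 30 + 10 = 110
  roll 3: 70 + 30 + 10 = 110
  roll 4: 70 + 30 = 100
  roll 5: 30 + 30 + 20 + 20 = 100
Every load is within 110 m, so 5 paper rolls suffice.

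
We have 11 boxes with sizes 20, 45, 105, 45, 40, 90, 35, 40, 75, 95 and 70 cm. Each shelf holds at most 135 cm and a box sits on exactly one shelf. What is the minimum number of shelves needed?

6

Total = 105 + 95 + 90 + 75 + 70 + 45 + 45 + 40 + 40 + 35 + 20 = 660 cm.
Lower bound: ⌈660/135⌉ = 5 shelves.
A packing using 6 shelves:
  shelf 1: 105 + 20 = 125
  shelf 2: 95 + 40 = 135
  shelf 3: 90 + 45 = 135
  shelf 4: 75 + 45 = 120
  shelf 5: 70 + 40 = 110
  shelf 6: 35 = 35
No arrangement into 5 shelves stays within capacity, so 6 is optimal.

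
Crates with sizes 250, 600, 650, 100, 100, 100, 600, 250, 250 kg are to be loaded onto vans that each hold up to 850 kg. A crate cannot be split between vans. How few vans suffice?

Total = 650 + 600 + 600 + 250 + 250 + 250 + 100 + 100 + 100 = 2900 kg.
Lower bound: ⌈2900/850⌉ = 4 vans.
A packing using 4 vans:
  van 1: 650 + 100 + 100 = 850
  van 2: 600 + 250 = 850
  van 3: 600 + 250 = 850
  van 4: 250 + 100 = 350
This matches the lower bound, so 4 is optimal.

4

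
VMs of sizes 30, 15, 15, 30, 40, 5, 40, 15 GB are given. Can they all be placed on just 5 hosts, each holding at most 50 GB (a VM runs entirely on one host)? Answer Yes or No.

Yes

A valid assignment using 5 hosts:
  host 1: 40 + 5 = 45
  host 2: 40 = 40
  host 3: 30 + 15 = 45
  host 4: 30 + 15 = 45
  host 5: 15 = 15
Every load is within 50 GB, so 5 hosts suffice.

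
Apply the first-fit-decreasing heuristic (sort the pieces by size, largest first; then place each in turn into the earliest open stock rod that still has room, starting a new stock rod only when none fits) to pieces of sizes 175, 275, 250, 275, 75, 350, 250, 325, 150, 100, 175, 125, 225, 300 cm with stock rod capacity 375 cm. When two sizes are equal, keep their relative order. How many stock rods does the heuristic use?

Sorted descending: 350, 325, 300, 275, 275, 250, 250, 225, 175, 175, 150, 125, 100, 75.
  350 → stock rod 1 (new)  [load 350/375]
  325 → stock rod 2 (new)  [load 325/375]
  300 → stock rod 3 (new)  [load 300/375]
  275 → stock rod 4 (new)  [load 275/375]
  275 → stock rod 5 (new)  [load 275/375]
  250 → stock rod 6 (new)  [load 250/375]
  250 → stock rod 7 (new)  [load 250/375]
  225 → stock rod 8 (new)  [load 225/375]
  175 → stock rod 9 (new)  [load 175/375]
  175 → stock rod 9  [load 350/375]
  150 → stock rod 8  [load 375/375]
  125 → stock rod 6  [load 375/375]
  100 → stock rod 4  [load 375/375]
  75 → stock rod 3  [load 375/375]
9 stock rods opened.

9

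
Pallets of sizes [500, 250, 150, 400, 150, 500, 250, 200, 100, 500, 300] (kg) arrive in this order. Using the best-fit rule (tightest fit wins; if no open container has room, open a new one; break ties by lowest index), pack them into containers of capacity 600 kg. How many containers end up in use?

6

  500 → container 1 (new)  [load 500/600]
  250 → container 2 (new)  [load 250/600]
  150 → container 2  [load 400/600]
  400 → container 3 (new)  [load 400/600]
  150 → container 2  [load 550/600]
  500 → container 4 (new)  [load 500/600]
  250 → container 5 (new)  [load 250/600]
  200 → container 3  [load 600/600]
  100 → container 1  [load 600/600]
  500 → container 6 (new)  [load 500/600]
  300 → container 5  [load 550/600]
6 containers opened.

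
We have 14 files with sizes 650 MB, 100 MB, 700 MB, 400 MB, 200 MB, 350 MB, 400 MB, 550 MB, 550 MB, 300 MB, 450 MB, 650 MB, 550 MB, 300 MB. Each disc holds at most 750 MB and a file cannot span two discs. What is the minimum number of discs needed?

9

Total = 700 + 650 + 650 + 550 + 550 + 550 + 450 + 400 + 400 + 350 + 300 + 300 + 200 + 100 = 6150 MB.
Lower bound: ⌈6150/750⌉ = 9 discs.
A packing using 9 discs:
  disc 1: 700 = 700
  disc 2: 650 + 100 = 750
  disc 3: 650 = 650
  disc 4: 550 + 200 = 750
  disc 5: 550 = 550
  disc 6: 550 = 550
  disc 7: 450 + 300 = 750
  disc 8: 400 + 350 = 750
  disc 9: 400 + 300 = 700
This matches the lower bound, so 9 is optimal.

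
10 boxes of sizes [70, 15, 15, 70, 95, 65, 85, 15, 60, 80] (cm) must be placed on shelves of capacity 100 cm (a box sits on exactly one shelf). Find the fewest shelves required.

7

Total = 95 + 85 + 80 + 70 + 70 + 65 + 60 + 15 + 15 + 15 = 570 cm.
Lower bound: ⌈570/100⌉ = 6 shelves.
Also, 7 boxes each exceed 50 cm, and no two of those can share a shelf, so at least 7 shelves are needed.
A packing using 7 shelves:
  shelf 1: 95 = 95
  shelf 2: 85 + 15 = 100
  shelf 3: 80 + 15 = 95
  shelf 4: 70 + 15 = 85
  shelf 5: 70 = 70
  shelf 6: 65 = 65
  shelf 7: 60 = 60
This matches the lower bound, so 7 is optimal.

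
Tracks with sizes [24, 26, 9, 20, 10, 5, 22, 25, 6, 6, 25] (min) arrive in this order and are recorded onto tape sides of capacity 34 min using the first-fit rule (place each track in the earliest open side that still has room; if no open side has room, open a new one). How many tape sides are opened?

6

  24 → side 1 (new)  [load 24/34]
  26 → side 2 (new)  [load 26/34]
  9 → side 1  [load 33/34]
  20 → side 3 (new)  [load 20/34]
  10 → side 3  [load 30/34]
  5 → side 2  [load 31/34]
  22 → side 4 (new)  [load 22/34]
  25 → side 5 (new)  [load 25/34]
  6 → side 4  [load 28/34]
  6 → side 4  [load 34/34]
  25 → side 6 (new)  [load 25/34]
6 tape sides opened.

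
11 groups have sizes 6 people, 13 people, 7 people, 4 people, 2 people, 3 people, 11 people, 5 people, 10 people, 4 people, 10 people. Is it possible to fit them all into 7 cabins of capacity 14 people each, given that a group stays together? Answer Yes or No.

Yes

A valid assignment using 6 cabins:
  cabin 1: 13 = 13
  cabin 2: 11 + 3 = 14
  cabin 3: 10 + 4 = 14
  cabin 4: 10 + 4 = 14
  cabin 5: 7 + 6 = 13
  cabin 6: 5 + 2 = 7
That uses only 6 ≤ 7, so 7 cabins are enough.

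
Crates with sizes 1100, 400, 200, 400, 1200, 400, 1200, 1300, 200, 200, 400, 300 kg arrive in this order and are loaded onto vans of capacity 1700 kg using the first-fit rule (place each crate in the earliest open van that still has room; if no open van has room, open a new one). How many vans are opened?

  1100 → van 1 (new)  [load 1100/1700]
  400 → van 1  [load 1500/1700]
  200 → van 1  [load 1700/1700]
  400 → van 2 (new)  [load 400/1700]
  1200 → van 2  [load 1600/1700]
  400 → van 3 (new)  [load 400/1700]
  1200 → van 3  [load 1600/1700]
  1300 → van 4 (new)  [load 1300/1700]
  200 → van 4  [load 1500/1700]
  200 → van 4  [load 1700/1700]
  400 → van 5 (new)  [load 400/1700]
  300 → van 5  [load 700/1700]
5 vans opened.

5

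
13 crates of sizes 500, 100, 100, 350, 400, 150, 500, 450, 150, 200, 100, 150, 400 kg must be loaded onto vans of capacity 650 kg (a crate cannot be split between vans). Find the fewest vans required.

Total = 500 + 500 + 450 + 400 + 400 + 350 + 200 + 150 + 150 + 150 + 100 + 100 + 100 = 3550 kg.
Lower bound: ⌈3550/650⌉ = 6 vans.
A packing using 6 vans:
  van 1: 500 + 150 = 650
  van 2: 500 + 150 = 650
  van 3: 450 + 200 = 650
  van 4: 400 + 150 + 100 = 650
  van 5: 400 + 100 + 100 = 600
  van 6: 350 = 350
This matches the lower bound, so 6 is optimal.

6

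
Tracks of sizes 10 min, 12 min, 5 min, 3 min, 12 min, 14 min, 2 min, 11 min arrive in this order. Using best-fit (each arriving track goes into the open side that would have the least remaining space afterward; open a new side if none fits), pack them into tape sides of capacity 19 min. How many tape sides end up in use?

  10 → side 1 (new)  [load 10/19]
  12 → side 2 (new)  [load 12/19]
  5 → side 2  [load 17/19]
  3 → side 1  [load 13/19]
  12 → side 3 (new)  [load 12/19]
  14 → side 4 (new)  [load 14/19]
  2 → side 2  [load 19/19]
  11 → side 5 (new)  [load 11/19]
5 tape sides opened.

5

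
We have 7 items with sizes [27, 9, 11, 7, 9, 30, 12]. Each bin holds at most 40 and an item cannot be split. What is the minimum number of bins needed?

Total = 30 + 27 + 12 + 11 + 9 + 9 + 7 = 105.
Lower bound: ⌈105/40⌉ = 3 bins.
A packing using 3 bins:
  bin 1: 30 + 9 = 39
  bin 2: 27 + 12 = 39
  bin 3: 11 + 9 + 7 = 27
This matches the lower bound, so 3 is optimal.

3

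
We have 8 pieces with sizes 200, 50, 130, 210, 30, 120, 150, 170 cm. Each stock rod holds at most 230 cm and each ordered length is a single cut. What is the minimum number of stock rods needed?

6

Total = 210 + 200 + 170 + 150 + 130 + 120 + 50 + 30 = 1060 cm.
Lower bound: ⌈1060/230⌉ = 5 stock rods.
Also, 6 pieces each exceed 115 cm, and no two of those can share a stock rod, so at least 6 stock rods are needed.
A packing using 6 stock rods:
  stock rod 1: 210 = 210
  stock rod 2: 200 + 30 = 230
  stock rod 3: 170 + 50 = 220
  stock rod 4: 150 = 150
  stock rod 5: 130 = 130
  stock rod 6: 120 = 120
This matches the lower bound, so 6 is optimal.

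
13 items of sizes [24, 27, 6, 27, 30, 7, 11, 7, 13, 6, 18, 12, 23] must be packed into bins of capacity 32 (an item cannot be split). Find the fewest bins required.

Total = 30 + 27 + 27 + 24 + 23 + 18 + 13 + 12 + 11 + 7 + 7 + 6 + 6 = 211.
Lower bound: ⌈211/32⌉ = 7 bins.
A packing using 8 bins:
  bin 1: 30 = 30
  bin 2: 27 = 27
  bin 3: 27 = 27
  bin 4: 24 + 7 = 31
  bin 5: 23 + 7 = 30
  bin 6: 18 + 13 = 31
  bin 7: 12 + 11 + 6 = 29
  bin 8: 6 = 6
No arrangement into 7 bins stays within capacity, so 8 is optimal.

8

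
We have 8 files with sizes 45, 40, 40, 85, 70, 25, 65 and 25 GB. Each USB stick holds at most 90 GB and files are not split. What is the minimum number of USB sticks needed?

Total = 85 + 70 + 65 + 45 + 40 + 40 + 25 + 25 = 395 GB.
Lower bound: ⌈395/90⌉ = 5 USB sticks.
A packing using 5 USB sticks:
  USB stick 1: 85 = 85
  USB stick 2: 70 = 70
  USB stick 3: 65 + 25 = 90
  USB stick 4: 45 + 40 = 85
  USB stick 5: 40 + 25 = 65
This matches the lower bound, so 5 is optimal.

5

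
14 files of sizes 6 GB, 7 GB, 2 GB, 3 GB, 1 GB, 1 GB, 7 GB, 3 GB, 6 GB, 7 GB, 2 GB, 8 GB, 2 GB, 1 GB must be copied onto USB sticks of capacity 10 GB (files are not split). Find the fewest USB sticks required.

Total = 8 + 7 + 7 + 7 + 6 + 6 + 3 + 3 + 2 + 2 + 2 + 1 + 1 + 1 = 56 GB.
Lower bound: ⌈56/10⌉ = 6 USB sticks.
A packing using 6 USB sticks:
  USB stick 1: 8 + 2 = 10
  USB stick 2: 7 + 3 = 10
  USB stick 3: 7 + 3 = 10
  USB stick 4: 7 + 2 + 1 = 10
  USB stick 5: 6 + 2 + 1 + 1 = 10
  USB stick 6: 6 = 6
This matches the lower bound, so 6 is optimal.

6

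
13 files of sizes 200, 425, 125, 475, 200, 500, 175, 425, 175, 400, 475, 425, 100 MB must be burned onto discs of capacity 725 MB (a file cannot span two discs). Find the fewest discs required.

7

Total = 500 + 475 + 475 + 425 + 425 + 425 + 400 + 200 + 200 + 175 + 175 + 125 + 100 = 4100 MB.
Lower bound: ⌈4100/725⌉ = 6 discs.
Also, 7 files each exceed 725/2 MB, and no two of those can share a disc, so at least 7 discs are needed.
A packing using 7 discs:
  disc 1: 500 + 200 = 700
  disc 2: 475 + 200 = 675
  disc 3: 475 + 175 = 650
  disc 4: 425 + 175 + 125 = 725
  disc 5: 425 + 100 = 525
  disc 6: 425 = 425
  disc 7: 400 = 400
This matches the lower bound, so 7 is optimal.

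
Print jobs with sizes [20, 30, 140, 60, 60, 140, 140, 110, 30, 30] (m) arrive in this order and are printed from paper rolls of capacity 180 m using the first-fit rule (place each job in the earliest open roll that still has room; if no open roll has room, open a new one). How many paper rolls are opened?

5

  20 → roll 1 (new)  [load 20/180]
  30 → roll 1  [load 50/180]
  140 → roll 2 (new)  [load 140/180]
  60 → roll 1  [load 110/180]
  60 → roll 1  [load 170/180]
  140 → roll 3 (new)  [load 140/180]
  140 → roll 4 (new)  [load 140/180]
  110 → roll 5 (new)  [load 110/180]
  30 → roll 2  [load 170/180]
  30 → roll 3  [load 170/180]
5 paper rolls opened.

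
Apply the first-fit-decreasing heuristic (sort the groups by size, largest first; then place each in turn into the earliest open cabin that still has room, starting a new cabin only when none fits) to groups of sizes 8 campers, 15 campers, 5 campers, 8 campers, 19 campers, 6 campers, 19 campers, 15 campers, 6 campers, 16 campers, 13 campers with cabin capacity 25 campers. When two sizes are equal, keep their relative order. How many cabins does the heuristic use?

6

Sorted descending: 19, 19, 16, 15, 15, 13, 8, 8, 6, 6, 5.
  19 → cabin 1 (new)  [load 19/25]
  19 → cabin 2 (new)  [load 19/25]
  16 → cabin 3 (new)  [load 16/25]
  15 → cabin 4 (new)  [load 15/25]
  15 → cabin 5 (new)  [load 15/25]
  13 → cabin 6 (new)  [load 13/25]
  8 → cabin 3  [load 24/25]
  8 → cabin 4  [load 23/25]
  6 → cabin 1  [load 25/25]
  6 → cabin 2  [load 25/25]
  5 → cabin 5  [load 20/25]
6 cabins opened.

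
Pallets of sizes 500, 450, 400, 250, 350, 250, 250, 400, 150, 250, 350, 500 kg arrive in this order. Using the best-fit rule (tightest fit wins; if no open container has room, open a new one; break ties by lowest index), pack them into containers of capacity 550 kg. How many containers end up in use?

  500 → container 1 (new)  [load 500/550]
  450 → container 2 (new)  [load 450/550]
  400 → container 3 (new)  [load 400/550]
  250 → container 4 (new)  [load 250/550]
  350 → container 5 (new)  [load 350/550]
  250 → container 4  [load 500/550]
  250 → container 6 (new)  [load 250/550]
  400 → container 7 (new)  [load 400/550]
  150 → container 3  [load 550/550]
  250 → container 6  [load 500/550]
  350 → container 8 (new)  [load 350/550]
  500 → container 9 (new)  [load 500/550]
9 containers opened.

9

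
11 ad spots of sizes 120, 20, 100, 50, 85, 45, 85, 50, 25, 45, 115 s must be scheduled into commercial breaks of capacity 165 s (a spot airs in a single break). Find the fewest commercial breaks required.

5

Total = 120 + 115 + 100 + 85 + 85 + 50 + 50 + 45 + 45 + 25 + 20 = 740 s.
Lower bound: ⌈740/165⌉ = 5 commercial breaks.
A packing using 5 commercial breaks:
  break 1: 120 + 45 = 165
  break 2: 115 + 50 = 165
  break 3: 100 + 50 = 150
  break 4: 85 + 45 + 25 = 155
  break 5: 85 + 20 = 105
This matches the lower bound, so 5 is optimal.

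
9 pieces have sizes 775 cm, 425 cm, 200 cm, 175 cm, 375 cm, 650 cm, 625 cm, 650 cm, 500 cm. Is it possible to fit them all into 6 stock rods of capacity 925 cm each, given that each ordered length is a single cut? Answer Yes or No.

Yes

A valid assignment using 6 stock rods:
  stock rod 1: 775 = 775
  stock rod 2: 650 + 200 = 850
  stock rod 3: 650 + 175 = 825
  stock rod 4: 625 = 625
  stock rod 5: 500 + 425 = 925
  stock rod 6: 375 = 375
Every load is within 925 cm, so 6 stock rods suffice.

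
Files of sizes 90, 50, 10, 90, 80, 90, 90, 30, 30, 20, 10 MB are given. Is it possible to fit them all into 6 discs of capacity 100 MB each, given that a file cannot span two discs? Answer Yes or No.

No

Total = 590 MB; ⌈590/100⌉ = 6.
The bound of 6 does not rule out 6, but exhaustive search shows no assignment into 6 discs of capacity 100 MB exists — the minimum is 7.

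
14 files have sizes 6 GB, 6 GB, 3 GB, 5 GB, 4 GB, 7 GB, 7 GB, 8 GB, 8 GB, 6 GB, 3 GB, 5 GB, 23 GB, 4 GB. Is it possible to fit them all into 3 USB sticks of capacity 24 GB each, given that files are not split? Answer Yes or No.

No

Total = 95 GB; ⌈95/24⌉ = 4.
At least 4 USB sticks are required, but only 3 are allowed.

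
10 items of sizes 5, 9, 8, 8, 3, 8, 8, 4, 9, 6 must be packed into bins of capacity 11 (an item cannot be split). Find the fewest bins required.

Total = 9 + 9 + 8 + 8 + 8 + 8 + 6 + 5 + 4 + 3 = 68.
Lower bound: ⌈68/11⌉ = 7 bins.
A packing using 8 bins:
  bin 1: 9 = 9
  bin 2: 9 = 9
  bin 3: 8 + 3 = 11
  bin 4: 8 = 8
  bin 5: 8 = 8
  bin 6: 8 = 8
  bin 7: 6 + 5 = 11
  bin 8: 4 = 4
No arrangement into 7 bins stays within capacity, so 8 is optimal.

8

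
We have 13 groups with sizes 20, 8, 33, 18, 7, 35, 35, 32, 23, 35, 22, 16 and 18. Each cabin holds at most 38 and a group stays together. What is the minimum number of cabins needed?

Total = 35 + 35 + 35 + 33 + 32 + 23 + 22 + 20 + 18 + 18 + 16 + 8 + 7 = 302.
Lower bound: ⌈302/38⌉ = 8 cabins.
A packing using 9 cabins:
  cabin 1: 35 = 35
  cabin 2: 35 = 35
  cabin 3: 35 = 35
  cabin 4: 33 = 33
  cabin 5: 32 = 32
  cabin 6: 23 + 8 + 7 = 38
  cabin 7: 22 + 16 = 38
  cabin 8: 20 + 18 = 38
  cabin 9: 18 = 18
No arrangement into 8 cabins stays within capacity, so 9 is optimal.

9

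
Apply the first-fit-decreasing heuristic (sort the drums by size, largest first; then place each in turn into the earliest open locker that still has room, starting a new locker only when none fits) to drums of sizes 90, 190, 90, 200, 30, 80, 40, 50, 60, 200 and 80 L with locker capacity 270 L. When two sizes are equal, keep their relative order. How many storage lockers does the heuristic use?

Sorted descending: 200, 200, 190, 90, 90, 80, 80, 60, 50, 40, 30.
  200 → locker 1 (new)  [load 200/270]
  200 → locker 2 (new)  [load 200/270]
  190 → locker 3 (new)  [load 190/270]
  90 → locker 4 (new)  [load 90/270]
  90 → locker 4  [load 180/270]
  80 → locker 3  [load 270/270]
  80 → locker 4  [load 260/270]
  60 → locker 1  [load 260/270]
  50 → locker 2  [load 250/270]
  40 → locker 5 (new)  [load 40/270]
  30 → locker 5  [load 70/270]
5 storage lockers opened.

5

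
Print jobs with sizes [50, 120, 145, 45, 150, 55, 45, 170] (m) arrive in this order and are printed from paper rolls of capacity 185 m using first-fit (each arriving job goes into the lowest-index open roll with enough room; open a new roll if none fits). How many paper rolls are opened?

  50 → roll 1 (new)  [load 50/185]
  120 → roll 1  [load 170/185]
  145 → roll 2 (new)  [load 145/185]
  45 → roll 3 (new)  [load 45/185]
  150 → roll 4 (new)  [load 150/185]
  55 → roll 3  [load 100/185]
  45 → roll 3  [load 145/185]
  170 → roll 5 (new)  [load 170/185]
5 paper rolls opened.

5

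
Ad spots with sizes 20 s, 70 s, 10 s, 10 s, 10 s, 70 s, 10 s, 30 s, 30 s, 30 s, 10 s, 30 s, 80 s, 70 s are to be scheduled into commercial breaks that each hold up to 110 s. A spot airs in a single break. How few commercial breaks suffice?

Total = 80 + 70 + 70 + 70 + 30 + 30 + 30 + 30 + 20 + 10 + 10 + 10 + 10 + 10 = 480 s.
Lower bound: ⌈480/110⌉ = 5 commercial breaks.
A packing using 5 commercial breaks:
  break 1: 80 + 30 = 110
  break 2: 70 + 30 + 10 = 110
  break 3: 70 + 30 + 10 = 110
  break 4: 70 + 30 + 10 = 110
  break 5: 20 + 10 + 10 = 40
This matches the lower bound, so 5 is optimal.

5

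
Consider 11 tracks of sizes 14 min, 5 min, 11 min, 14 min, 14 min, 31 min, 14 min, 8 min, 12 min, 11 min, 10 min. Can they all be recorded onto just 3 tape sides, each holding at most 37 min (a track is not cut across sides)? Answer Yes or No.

No

Total = 144 min; ⌈144/37⌉ = 4.
At least 4 tape sides are required, but only 3 are allowed.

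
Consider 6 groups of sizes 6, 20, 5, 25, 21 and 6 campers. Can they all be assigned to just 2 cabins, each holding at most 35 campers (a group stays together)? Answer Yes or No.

No

Total = 83 campers; ⌈83/35⌉ = 3.
At least 3 cabins are required, but only 2 are allowed.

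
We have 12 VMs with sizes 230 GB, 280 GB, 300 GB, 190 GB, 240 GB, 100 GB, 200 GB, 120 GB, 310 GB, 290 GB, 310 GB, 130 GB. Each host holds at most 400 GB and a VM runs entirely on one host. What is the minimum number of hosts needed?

8

Total = 310 + 310 + 300 + 290 + 280 + 240 + 230 + 200 + 190 + 130 + 120 + 100 = 2700 GB.
Lower bound: ⌈2700/400⌉ = 7 hosts.
A packing using 8 hosts:
  host 1: 310 = 310
  host 2: 310 = 310
  host 3: 300 + 100 = 400
  host 4: 290 = 290
  host 5: 280 + 120 = 400
  host 6: 240 + 130 = 370
  host 7: 230 = 230
  host 8: 200 + 190 = 390
No arrangement into 7 hosts stays within capacity, so 8 is optimal.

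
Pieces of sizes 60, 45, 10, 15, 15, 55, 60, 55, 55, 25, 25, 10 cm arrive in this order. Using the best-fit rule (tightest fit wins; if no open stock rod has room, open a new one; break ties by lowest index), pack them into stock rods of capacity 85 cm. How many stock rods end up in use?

6

  60 → stock rod 1 (new)  [load 60/85]
  45 → stock rod 2 (new)  [load 45/85]
  10 → stock rod 1  [load 70/85]
  15 → stock rod 1  [load 85/85]
  15 → stock rod 2  [load 60/85]
  55 → stock rod 3 (new)  [load 55/85]
  60 → stock rod 4 (new)  [load 60/85]
  55 → stock rod 5 (new)  [load 55/85]
  55 → stock rod 6 (new)  [load 55/85]
  25 → stock rod 2  [load 85/85]
  25 → stock rod 4  [load 85/85]
  10 → stock rod 3  [load 65/85]
6 stock rods opened.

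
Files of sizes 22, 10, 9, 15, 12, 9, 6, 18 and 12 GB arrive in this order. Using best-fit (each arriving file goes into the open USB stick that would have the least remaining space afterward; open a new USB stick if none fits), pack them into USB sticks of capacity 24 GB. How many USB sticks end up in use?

  22 → USB stick 1 (new)  [load 22/24]
  10 → USB stick 2 (new)  [load 10/24]
  9 → USB stick 2  [load 19/24]
  15 → USB stick 3 (new)  [load 15/24]
  12 → USB stick 4 (new)  [load 12/24]
  9 → USB stick 3  [load 24/24]
  6 → USB stick 4  [load 18/24]
  18 → USB stick 5 (new)  [load 18/24]
  12 → USB stick 6 (new)  [load 12/24]
6 USB sticks opened.

6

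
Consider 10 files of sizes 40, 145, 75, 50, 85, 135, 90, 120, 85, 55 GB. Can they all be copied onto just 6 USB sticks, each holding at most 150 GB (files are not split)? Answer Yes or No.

No

Total = 880 GB; ⌈880/150⌉ = 6.
The bound of 6 does not rule out 6, but exhaustive search shows no assignment into 6 USB sticks of capacity 150 GB exists — the minimum is 7.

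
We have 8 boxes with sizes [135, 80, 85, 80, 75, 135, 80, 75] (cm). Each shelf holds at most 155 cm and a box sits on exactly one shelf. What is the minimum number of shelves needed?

6

Total = 135 + 135 + 85 + 80 + 80 + 80 + 75 + 75 = 745 cm.
Lower bound: ⌈745/155⌉ = 5 shelves.
Also, 6 boxes each exceed 155/2 cm, and no two of those can share a shelf, so at least 6 shelves are needed.
A packing using 6 shelves:
  shelf 1: 135 = 135
  shelf 2: 135 = 135
  shelf 3: 85 = 85
  shelf 4: 80 + 75 = 155
  shelf 5: 80 + 75 = 155
  shelf 6: 80 = 80
This matches the lower bound, so 6 is optimal.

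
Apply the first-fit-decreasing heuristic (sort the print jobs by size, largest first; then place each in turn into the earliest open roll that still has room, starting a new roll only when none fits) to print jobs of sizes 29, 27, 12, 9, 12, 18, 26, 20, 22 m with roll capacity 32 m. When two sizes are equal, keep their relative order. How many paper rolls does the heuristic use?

6

Sorted descending: 29, 27, 26, 22, 20, 18, 12, 12, 9.
  29 → roll 1 (new)  [load 29/32]
  27 → roll 2 (new)  [load 27/32]
  26 → roll 3 (new)  [load 26/32]
  22 → roll 4 (new)  [load 22/32]
  20 → roll 5 (new)  [load 20/32]
  18 → roll 6 (new)  [load 18/32]
  12 → roll 5  [load 32/32]
  12 → roll 6  [load 30/32]
  9 → roll 4  [load 31/32]
6 paper rolls opened.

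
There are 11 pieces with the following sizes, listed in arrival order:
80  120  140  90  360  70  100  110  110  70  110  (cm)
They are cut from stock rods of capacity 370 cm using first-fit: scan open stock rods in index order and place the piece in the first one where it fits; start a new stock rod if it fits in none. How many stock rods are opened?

4

  80 → stock rod 1 (new)  [load 80/370]
  120 → stock rod 1  [load 200/370]
  140 → stock rod 1  [load 340/370]
  90 → stock rod 2 (new)  [load 90/370]
  360 → stock rod 3 (new)  [load 360/370]
  70 → stock rod 2  [load 160/370]
  100 → stock rod 2  [load 260/370]
  110 → stock rod 2  [load 370/370]
  110 → stock rod 4 (new)  [load 110/370]
  70 → stock rod 4  [load 180/370]
  110 → stock rod 4  [load 290/370]
4 stock rods opened.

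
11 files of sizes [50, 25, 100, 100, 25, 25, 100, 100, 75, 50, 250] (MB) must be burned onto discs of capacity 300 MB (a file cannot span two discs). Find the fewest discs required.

3

Total = 250 + 100 + 100 + 100 + 100 + 75 + 50 + 50 + 25 + 25 + 25 = 900 MB.
Lower bound: ⌈900/300⌉ = 3 discs.
A packing using 3 discs:
  disc 1: 250 + 50 = 300
  disc 2: 100 + 100 + 100 = 300
  disc 3: 100 + 75 + 50 + 25 + 25 + 25 = 300
This matches the lower bound, so 3 is optimal.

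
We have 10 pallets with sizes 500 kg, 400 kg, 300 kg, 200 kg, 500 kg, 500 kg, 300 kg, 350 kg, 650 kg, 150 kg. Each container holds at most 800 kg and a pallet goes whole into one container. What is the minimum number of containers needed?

Total = 650 + 500 + 500 + 500 + 400 + 350 + 300 + 300 + 200 + 150 = 3850 kg.
Lower bound: ⌈3850/800⌉ = 5 containers.
A packing using 5 containers:
  container 1: 650 + 150 = 800
  container 2: 500 + 300 = 800
  container 3: 500 + 300 = 800
  container 4: 500 + 200 = 700
  container 5: 400 + 350 = 750
This matches the lower bound, so 5 is optimal.

5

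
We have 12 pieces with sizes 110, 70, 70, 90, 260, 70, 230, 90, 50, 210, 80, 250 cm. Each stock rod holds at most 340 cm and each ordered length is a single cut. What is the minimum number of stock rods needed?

5

Total = 260 + 250 + 230 + 210 + 110 + 90 + 90 + 80 + 70 + 70 + 70 + 50 = 1580 cm.
Lower bound: ⌈1580/340⌉ = 5 stock rods.
A packing using 5 stock rods:
  stock rod 1: 260 + 80 = 340
  stock rod 2: 250 + 90 = 340
  stock rod 3: 230 + 110 = 340
  stock rod 4: 210 + 90 = 300
  stock rod 5: 70 + 70 + 70 + 50 = 260
This matches the lower bound, so 5 is optimal.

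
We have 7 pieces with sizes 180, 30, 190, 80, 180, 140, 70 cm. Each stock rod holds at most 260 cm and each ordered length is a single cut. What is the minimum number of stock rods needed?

Total = 190 + 180 + 180 + 140 + 80 + 70 + 30 = 870 cm.
Lower bound: ⌈870/260⌉ = 4 stock rods.
A packing using 4 stock rods:
  stock rod 1: 190 + 70 = 260
  stock rod 2: 180 + 80 = 260
  stock rod 3: 180 + 30 = 210
  stock rod 4: 140 = 140
This matches the lower bound, so 4 is optimal.

4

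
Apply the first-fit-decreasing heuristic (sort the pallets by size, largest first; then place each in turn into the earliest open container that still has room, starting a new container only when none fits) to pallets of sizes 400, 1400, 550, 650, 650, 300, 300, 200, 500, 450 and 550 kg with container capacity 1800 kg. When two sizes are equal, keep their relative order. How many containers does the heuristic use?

Sorted descending: 1400, 650, 650, 550, 550, 500, 450, 400, 300, 300, 200.
  1400 → container 1 (new)  [load 1400/1800]
  650 → container 2 (new)  [load 650/1800]
  650 → container 2  [load 1300/1800]
  550 → container 3 (new)  [load 550/1800]
  550 → container 3  [load 1100/1800]
  500 → container 2  [load 1800/1800]
  450 → container 3  [load 1550/1800]
  400 → container 1  [load 1800/1800]
  300 → container 4 (new)  [load 300/1800]
  300 → container 4  [load 600/1800]
  200 → container 3  [load 1750/1800]
4 containers opened.

4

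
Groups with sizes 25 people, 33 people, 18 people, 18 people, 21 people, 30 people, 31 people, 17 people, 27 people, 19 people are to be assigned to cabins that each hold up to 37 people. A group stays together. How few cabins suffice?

Total = 33 + 31 + 30 + 27 + 25 + 21 + 19 + 18 + 18 + 17 = 239 people.
Lower bound: ⌈239/37⌉ = 7 cabins.
A packing using 8 cabins:
  cabin 1: 33 = 33
  cabin 2: 31 = 31
  cabin 3: 30 = 30
  cabin 4: 27 = 27
  cabin 5: 25 = 25
  cabin 6: 21 = 21
  cabin 7: 19 + 18 = 37
  cabin 8: 18 + 17 = 35
No arrangement into 7 cabins stays within capacity, so 8 is optimal.

8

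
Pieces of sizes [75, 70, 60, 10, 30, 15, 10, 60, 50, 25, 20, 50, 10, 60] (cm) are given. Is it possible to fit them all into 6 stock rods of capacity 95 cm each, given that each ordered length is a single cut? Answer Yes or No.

Total = 545 cm; ⌈545/95⌉ = 6.
7 pieces each exceed half the capacity and cannot share a stock rod, forcing at least 7 stock rods.
At least 7 stock rods are required, but only 6 are allowed.

No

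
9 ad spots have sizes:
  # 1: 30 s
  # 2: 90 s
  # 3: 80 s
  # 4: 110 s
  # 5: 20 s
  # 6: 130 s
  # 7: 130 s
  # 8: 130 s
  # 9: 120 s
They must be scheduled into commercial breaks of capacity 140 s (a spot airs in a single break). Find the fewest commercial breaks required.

7

Total = 130 + 130 + 130 + 120 + 110 + 90 + 80 + 30 + 20 = 840 s.
Lower bound: ⌈840/140⌉ = 6 commercial breaks.
Also, 7 ad spots each exceed 70 s, and no two of those can share a break, so at least 7 commercial breaks are needed.
A packing using 7 commercial breaks:
  break 1: 130 = 130
  break 2: 130 = 130
  break 3: 130 = 130
  break 4: 120 + 20 = 140
  break 5: 110 + 30 = 140
  break 6: 90 = 90
  break 7: 80 = 80
This matches the lower bound, so 7 is optimal.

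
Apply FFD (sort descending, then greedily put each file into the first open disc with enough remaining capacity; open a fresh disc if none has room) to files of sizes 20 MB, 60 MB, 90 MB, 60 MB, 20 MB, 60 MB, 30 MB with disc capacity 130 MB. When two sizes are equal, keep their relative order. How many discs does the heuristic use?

Sorted descending: 90, 60, 60, 60, 30, 20, 20.
  90 → disc 1 (new)  [load 90/130]
  60 → disc 2 (new)  [load 60/130]
  60 → disc 2  [load 120/130]
  60 → disc 3 (new)  [load 60/130]
  30 → disc 1  [load 120/130]
  20 → disc 3  [load 80/130]
  20 → disc 3  [load 100/130]
3 discs opened.

3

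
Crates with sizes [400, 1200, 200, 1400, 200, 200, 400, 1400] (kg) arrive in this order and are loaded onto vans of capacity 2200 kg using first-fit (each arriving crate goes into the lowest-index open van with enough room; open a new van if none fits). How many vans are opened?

  400 → van 1 (new)  [load 400/2200]
  1200 → van 1  [load 1600/2200]
  200 → van 1  [load 1800/2200]
  1400 → van 2 (new)  [load 1400/2200]
  200 → van 1  [load 2000/2200]
  200 → van 1  [load 2200/2200]
  400 → van 2  [load 1800/2200]
  1400 → van 3 (new)  [load 1400/2200]
3 vans opened.

3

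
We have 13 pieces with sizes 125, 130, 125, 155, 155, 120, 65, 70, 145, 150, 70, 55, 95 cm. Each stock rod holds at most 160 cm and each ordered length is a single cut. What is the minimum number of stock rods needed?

11

Total = 155 + 155 + 150 + 145 + 130 + 125 + 125 + 120 + 95 + 70 + 70 + 65 + 55 = 1460 cm.
Lower bound: ⌈1460/160⌉ = 10 stock rods.
A packing using 11 stock rods:
  stock rod 1: 155 = 155
  stock rod 2: 155 = 155
  stock rod 3: 150 = 150
  stock rod 4: 145 = 145
  stock rod 5: 130 = 130
  stock rod 6: 125 = 125
  stock rod 7: 125 = 125
  stock rod 8: 120 = 120
  stock rod 9: 95 + 65 = 160
  stock rod 10: 70 + 70 = 140
  stock rod 11: 55 = 55
No arrangement into 10 stock rods stays within capacity, so 11 is optimal.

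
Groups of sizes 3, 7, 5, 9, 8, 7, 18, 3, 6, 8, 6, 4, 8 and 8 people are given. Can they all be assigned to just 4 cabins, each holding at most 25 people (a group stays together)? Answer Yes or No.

A valid assignment using 4 cabins:
  cabin 1: 18 + 7 = 25
  cabin 2: 9 + 8 + 8 = 25
  cabin 3: 8 + 8 + 6 + 3 = 25
  cabin 4: 7 + 6 + 5 + 4 + 3 = 25
Every load is within 25 people, so 4 cabins suffice.

Yes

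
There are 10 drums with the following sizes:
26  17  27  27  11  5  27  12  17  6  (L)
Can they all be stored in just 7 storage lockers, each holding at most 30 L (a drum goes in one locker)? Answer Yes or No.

Yes

A valid assignment using 7 storage lockers:
  locker 1: 27 = 27
  locker 2: 27 = 27
  locker 3: 27 = 27
  locker 4: 26 = 26
  locker 5: 17 + 12 = 29
  locker 6: 17 + 11 = 28
  locker 7: 6 + 5 = 11
Every load is within 30 L, so 7 storage lockers suffice.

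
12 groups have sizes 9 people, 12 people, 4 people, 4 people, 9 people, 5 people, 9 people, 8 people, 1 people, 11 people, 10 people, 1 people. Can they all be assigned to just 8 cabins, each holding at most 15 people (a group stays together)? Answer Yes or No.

Yes

A valid assignment using 7 cabins:
  cabin 1: 12 + 1 + 1 = 14
  cabin 2: 11 + 4 = 15
  cabin 3: 10 + 5 = 15
  cabin 4: 9 + 4 = 13
  cabin 5: 9 = 9
  cabin 6: 9 = 9
  cabin 7: 8 = 8
That uses only 7 ≤ 8, so 8 cabins are enough.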